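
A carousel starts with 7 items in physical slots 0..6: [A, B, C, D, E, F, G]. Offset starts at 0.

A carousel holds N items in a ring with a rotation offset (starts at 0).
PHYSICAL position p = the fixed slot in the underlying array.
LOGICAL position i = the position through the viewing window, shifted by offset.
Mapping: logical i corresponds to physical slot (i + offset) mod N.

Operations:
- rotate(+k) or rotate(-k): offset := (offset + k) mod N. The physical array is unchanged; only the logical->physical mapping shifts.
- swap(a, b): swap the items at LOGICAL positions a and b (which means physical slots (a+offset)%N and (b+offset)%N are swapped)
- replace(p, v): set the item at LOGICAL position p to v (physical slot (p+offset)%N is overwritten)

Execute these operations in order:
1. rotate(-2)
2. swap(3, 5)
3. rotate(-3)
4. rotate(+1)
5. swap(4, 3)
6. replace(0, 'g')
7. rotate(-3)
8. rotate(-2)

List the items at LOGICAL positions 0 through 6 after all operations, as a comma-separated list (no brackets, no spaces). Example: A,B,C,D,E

After op 1 (rotate(-2)): offset=5, physical=[A,B,C,D,E,F,G], logical=[F,G,A,B,C,D,E]
After op 2 (swap(3, 5)): offset=5, physical=[A,D,C,B,E,F,G], logical=[F,G,A,D,C,B,E]
After op 3 (rotate(-3)): offset=2, physical=[A,D,C,B,E,F,G], logical=[C,B,E,F,G,A,D]
After op 4 (rotate(+1)): offset=3, physical=[A,D,C,B,E,F,G], logical=[B,E,F,G,A,D,C]
After op 5 (swap(4, 3)): offset=3, physical=[G,D,C,B,E,F,A], logical=[B,E,F,A,G,D,C]
After op 6 (replace(0, 'g')): offset=3, physical=[G,D,C,g,E,F,A], logical=[g,E,F,A,G,D,C]
After op 7 (rotate(-3)): offset=0, physical=[G,D,C,g,E,F,A], logical=[G,D,C,g,E,F,A]
After op 8 (rotate(-2)): offset=5, physical=[G,D,C,g,E,F,A], logical=[F,A,G,D,C,g,E]

Answer: F,A,G,D,C,g,E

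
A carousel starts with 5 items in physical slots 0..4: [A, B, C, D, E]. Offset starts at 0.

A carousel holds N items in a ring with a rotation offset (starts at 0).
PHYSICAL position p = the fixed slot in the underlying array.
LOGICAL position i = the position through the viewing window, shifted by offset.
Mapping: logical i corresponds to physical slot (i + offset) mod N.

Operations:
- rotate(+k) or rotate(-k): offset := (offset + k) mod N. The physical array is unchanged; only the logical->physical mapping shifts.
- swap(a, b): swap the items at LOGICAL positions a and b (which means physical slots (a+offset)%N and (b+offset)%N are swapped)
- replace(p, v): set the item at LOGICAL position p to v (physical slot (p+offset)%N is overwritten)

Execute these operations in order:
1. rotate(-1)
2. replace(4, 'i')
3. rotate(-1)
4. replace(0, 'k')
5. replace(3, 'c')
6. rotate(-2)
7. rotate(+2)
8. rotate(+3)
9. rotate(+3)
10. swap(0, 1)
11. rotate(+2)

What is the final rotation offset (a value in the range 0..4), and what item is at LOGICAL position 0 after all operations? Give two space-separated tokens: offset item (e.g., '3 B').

Answer: 1 c

Derivation:
After op 1 (rotate(-1)): offset=4, physical=[A,B,C,D,E], logical=[E,A,B,C,D]
After op 2 (replace(4, 'i')): offset=4, physical=[A,B,C,i,E], logical=[E,A,B,C,i]
After op 3 (rotate(-1)): offset=3, physical=[A,B,C,i,E], logical=[i,E,A,B,C]
After op 4 (replace(0, 'k')): offset=3, physical=[A,B,C,k,E], logical=[k,E,A,B,C]
After op 5 (replace(3, 'c')): offset=3, physical=[A,c,C,k,E], logical=[k,E,A,c,C]
After op 6 (rotate(-2)): offset=1, physical=[A,c,C,k,E], logical=[c,C,k,E,A]
After op 7 (rotate(+2)): offset=3, physical=[A,c,C,k,E], logical=[k,E,A,c,C]
After op 8 (rotate(+3)): offset=1, physical=[A,c,C,k,E], logical=[c,C,k,E,A]
After op 9 (rotate(+3)): offset=4, physical=[A,c,C,k,E], logical=[E,A,c,C,k]
After op 10 (swap(0, 1)): offset=4, physical=[E,c,C,k,A], logical=[A,E,c,C,k]
After op 11 (rotate(+2)): offset=1, physical=[E,c,C,k,A], logical=[c,C,k,A,E]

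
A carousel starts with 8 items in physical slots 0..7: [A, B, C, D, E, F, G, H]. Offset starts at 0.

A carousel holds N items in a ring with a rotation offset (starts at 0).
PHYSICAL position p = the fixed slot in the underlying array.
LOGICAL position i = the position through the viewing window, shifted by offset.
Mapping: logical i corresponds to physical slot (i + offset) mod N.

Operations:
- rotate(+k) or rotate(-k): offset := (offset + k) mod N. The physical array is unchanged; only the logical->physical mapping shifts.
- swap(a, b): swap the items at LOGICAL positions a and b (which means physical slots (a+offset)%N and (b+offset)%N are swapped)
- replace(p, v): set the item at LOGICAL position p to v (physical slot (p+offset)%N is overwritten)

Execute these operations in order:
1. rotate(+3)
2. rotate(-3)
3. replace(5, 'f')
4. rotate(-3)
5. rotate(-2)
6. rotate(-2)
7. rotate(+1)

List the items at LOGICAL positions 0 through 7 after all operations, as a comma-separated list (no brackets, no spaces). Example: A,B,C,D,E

Answer: C,D,E,f,G,H,A,B

Derivation:
After op 1 (rotate(+3)): offset=3, physical=[A,B,C,D,E,F,G,H], logical=[D,E,F,G,H,A,B,C]
After op 2 (rotate(-3)): offset=0, physical=[A,B,C,D,E,F,G,H], logical=[A,B,C,D,E,F,G,H]
After op 3 (replace(5, 'f')): offset=0, physical=[A,B,C,D,E,f,G,H], logical=[A,B,C,D,E,f,G,H]
After op 4 (rotate(-3)): offset=5, physical=[A,B,C,D,E,f,G,H], logical=[f,G,H,A,B,C,D,E]
After op 5 (rotate(-2)): offset=3, physical=[A,B,C,D,E,f,G,H], logical=[D,E,f,G,H,A,B,C]
After op 6 (rotate(-2)): offset=1, physical=[A,B,C,D,E,f,G,H], logical=[B,C,D,E,f,G,H,A]
After op 7 (rotate(+1)): offset=2, physical=[A,B,C,D,E,f,G,H], logical=[C,D,E,f,G,H,A,B]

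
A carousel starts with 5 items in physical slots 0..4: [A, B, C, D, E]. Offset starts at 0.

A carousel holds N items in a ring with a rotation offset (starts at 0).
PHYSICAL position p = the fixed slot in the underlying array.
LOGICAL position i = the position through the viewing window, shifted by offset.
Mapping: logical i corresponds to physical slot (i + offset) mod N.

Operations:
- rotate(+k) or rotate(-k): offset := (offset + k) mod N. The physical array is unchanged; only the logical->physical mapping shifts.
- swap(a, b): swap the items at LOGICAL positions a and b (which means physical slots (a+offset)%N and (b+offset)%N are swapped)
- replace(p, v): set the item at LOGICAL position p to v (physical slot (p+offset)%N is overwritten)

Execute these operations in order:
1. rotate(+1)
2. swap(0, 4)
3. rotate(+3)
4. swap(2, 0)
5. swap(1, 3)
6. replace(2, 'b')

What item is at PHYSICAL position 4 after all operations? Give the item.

Answer: A

Derivation:
After op 1 (rotate(+1)): offset=1, physical=[A,B,C,D,E], logical=[B,C,D,E,A]
After op 2 (swap(0, 4)): offset=1, physical=[B,A,C,D,E], logical=[A,C,D,E,B]
After op 3 (rotate(+3)): offset=4, physical=[B,A,C,D,E], logical=[E,B,A,C,D]
After op 4 (swap(2, 0)): offset=4, physical=[B,E,C,D,A], logical=[A,B,E,C,D]
After op 5 (swap(1, 3)): offset=4, physical=[C,E,B,D,A], logical=[A,C,E,B,D]
After op 6 (replace(2, 'b')): offset=4, physical=[C,b,B,D,A], logical=[A,C,b,B,D]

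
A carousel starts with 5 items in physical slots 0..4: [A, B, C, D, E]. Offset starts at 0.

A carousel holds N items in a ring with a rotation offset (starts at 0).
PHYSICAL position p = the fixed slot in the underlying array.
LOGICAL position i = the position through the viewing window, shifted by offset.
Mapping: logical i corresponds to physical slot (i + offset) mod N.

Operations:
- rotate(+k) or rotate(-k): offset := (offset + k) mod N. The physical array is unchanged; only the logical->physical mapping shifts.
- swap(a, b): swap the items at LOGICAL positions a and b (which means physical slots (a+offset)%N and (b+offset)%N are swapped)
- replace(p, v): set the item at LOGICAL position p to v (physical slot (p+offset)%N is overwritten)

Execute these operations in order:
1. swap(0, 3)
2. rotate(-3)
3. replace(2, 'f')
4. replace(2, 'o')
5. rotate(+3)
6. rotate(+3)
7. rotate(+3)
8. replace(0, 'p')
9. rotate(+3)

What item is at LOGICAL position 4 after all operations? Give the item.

After op 1 (swap(0, 3)): offset=0, physical=[D,B,C,A,E], logical=[D,B,C,A,E]
After op 2 (rotate(-3)): offset=2, physical=[D,B,C,A,E], logical=[C,A,E,D,B]
After op 3 (replace(2, 'f')): offset=2, physical=[D,B,C,A,f], logical=[C,A,f,D,B]
After op 4 (replace(2, 'o')): offset=2, physical=[D,B,C,A,o], logical=[C,A,o,D,B]
After op 5 (rotate(+3)): offset=0, physical=[D,B,C,A,o], logical=[D,B,C,A,o]
After op 6 (rotate(+3)): offset=3, physical=[D,B,C,A,o], logical=[A,o,D,B,C]
After op 7 (rotate(+3)): offset=1, physical=[D,B,C,A,o], logical=[B,C,A,o,D]
After op 8 (replace(0, 'p')): offset=1, physical=[D,p,C,A,o], logical=[p,C,A,o,D]
After op 9 (rotate(+3)): offset=4, physical=[D,p,C,A,o], logical=[o,D,p,C,A]

Answer: A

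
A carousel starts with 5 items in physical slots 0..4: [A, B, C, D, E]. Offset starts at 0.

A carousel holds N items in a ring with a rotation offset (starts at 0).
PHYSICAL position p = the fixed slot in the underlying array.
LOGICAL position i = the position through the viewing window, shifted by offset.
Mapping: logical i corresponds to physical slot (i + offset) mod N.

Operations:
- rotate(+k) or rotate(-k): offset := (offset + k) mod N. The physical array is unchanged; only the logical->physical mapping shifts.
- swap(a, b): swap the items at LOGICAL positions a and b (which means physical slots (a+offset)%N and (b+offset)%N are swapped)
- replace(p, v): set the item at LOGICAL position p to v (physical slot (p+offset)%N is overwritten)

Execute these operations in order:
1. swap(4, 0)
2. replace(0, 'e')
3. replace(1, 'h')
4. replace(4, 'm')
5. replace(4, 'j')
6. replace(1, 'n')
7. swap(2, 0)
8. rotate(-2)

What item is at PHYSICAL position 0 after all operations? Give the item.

After op 1 (swap(4, 0)): offset=0, physical=[E,B,C,D,A], logical=[E,B,C,D,A]
After op 2 (replace(0, 'e')): offset=0, physical=[e,B,C,D,A], logical=[e,B,C,D,A]
After op 3 (replace(1, 'h')): offset=0, physical=[e,h,C,D,A], logical=[e,h,C,D,A]
After op 4 (replace(4, 'm')): offset=0, physical=[e,h,C,D,m], logical=[e,h,C,D,m]
After op 5 (replace(4, 'j')): offset=0, physical=[e,h,C,D,j], logical=[e,h,C,D,j]
After op 6 (replace(1, 'n')): offset=0, physical=[e,n,C,D,j], logical=[e,n,C,D,j]
After op 7 (swap(2, 0)): offset=0, physical=[C,n,e,D,j], logical=[C,n,e,D,j]
After op 8 (rotate(-2)): offset=3, physical=[C,n,e,D,j], logical=[D,j,C,n,e]

Answer: C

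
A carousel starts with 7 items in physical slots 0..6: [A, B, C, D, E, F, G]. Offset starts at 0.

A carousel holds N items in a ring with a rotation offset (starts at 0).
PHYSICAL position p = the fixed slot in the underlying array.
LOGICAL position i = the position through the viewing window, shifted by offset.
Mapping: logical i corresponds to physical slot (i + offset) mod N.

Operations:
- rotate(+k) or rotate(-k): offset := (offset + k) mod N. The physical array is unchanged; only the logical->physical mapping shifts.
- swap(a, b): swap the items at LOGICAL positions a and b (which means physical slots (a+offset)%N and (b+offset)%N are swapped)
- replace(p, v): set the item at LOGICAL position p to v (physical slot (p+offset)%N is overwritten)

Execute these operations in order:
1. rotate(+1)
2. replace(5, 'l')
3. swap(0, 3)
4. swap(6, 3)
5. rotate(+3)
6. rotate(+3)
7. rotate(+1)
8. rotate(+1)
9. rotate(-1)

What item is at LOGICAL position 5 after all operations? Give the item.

After op 1 (rotate(+1)): offset=1, physical=[A,B,C,D,E,F,G], logical=[B,C,D,E,F,G,A]
After op 2 (replace(5, 'l')): offset=1, physical=[A,B,C,D,E,F,l], logical=[B,C,D,E,F,l,A]
After op 3 (swap(0, 3)): offset=1, physical=[A,E,C,D,B,F,l], logical=[E,C,D,B,F,l,A]
After op 4 (swap(6, 3)): offset=1, physical=[B,E,C,D,A,F,l], logical=[E,C,D,A,F,l,B]
After op 5 (rotate(+3)): offset=4, physical=[B,E,C,D,A,F,l], logical=[A,F,l,B,E,C,D]
After op 6 (rotate(+3)): offset=0, physical=[B,E,C,D,A,F,l], logical=[B,E,C,D,A,F,l]
After op 7 (rotate(+1)): offset=1, physical=[B,E,C,D,A,F,l], logical=[E,C,D,A,F,l,B]
After op 8 (rotate(+1)): offset=2, physical=[B,E,C,D,A,F,l], logical=[C,D,A,F,l,B,E]
After op 9 (rotate(-1)): offset=1, physical=[B,E,C,D,A,F,l], logical=[E,C,D,A,F,l,B]

Answer: l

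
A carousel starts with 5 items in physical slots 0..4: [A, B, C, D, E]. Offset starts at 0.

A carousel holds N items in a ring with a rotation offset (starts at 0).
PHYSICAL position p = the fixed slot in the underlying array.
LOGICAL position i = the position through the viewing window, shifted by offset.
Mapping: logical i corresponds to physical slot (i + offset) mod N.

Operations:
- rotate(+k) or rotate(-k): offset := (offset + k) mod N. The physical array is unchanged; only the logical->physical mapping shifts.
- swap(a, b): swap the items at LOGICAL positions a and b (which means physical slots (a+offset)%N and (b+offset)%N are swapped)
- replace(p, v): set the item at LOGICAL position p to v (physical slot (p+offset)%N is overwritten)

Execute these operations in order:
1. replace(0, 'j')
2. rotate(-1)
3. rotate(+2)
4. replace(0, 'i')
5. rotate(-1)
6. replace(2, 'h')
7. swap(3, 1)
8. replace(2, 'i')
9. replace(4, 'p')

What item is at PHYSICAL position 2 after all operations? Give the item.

After op 1 (replace(0, 'j')): offset=0, physical=[j,B,C,D,E], logical=[j,B,C,D,E]
After op 2 (rotate(-1)): offset=4, physical=[j,B,C,D,E], logical=[E,j,B,C,D]
After op 3 (rotate(+2)): offset=1, physical=[j,B,C,D,E], logical=[B,C,D,E,j]
After op 4 (replace(0, 'i')): offset=1, physical=[j,i,C,D,E], logical=[i,C,D,E,j]
After op 5 (rotate(-1)): offset=0, physical=[j,i,C,D,E], logical=[j,i,C,D,E]
After op 6 (replace(2, 'h')): offset=0, physical=[j,i,h,D,E], logical=[j,i,h,D,E]
After op 7 (swap(3, 1)): offset=0, physical=[j,D,h,i,E], logical=[j,D,h,i,E]
After op 8 (replace(2, 'i')): offset=0, physical=[j,D,i,i,E], logical=[j,D,i,i,E]
After op 9 (replace(4, 'p')): offset=0, physical=[j,D,i,i,p], logical=[j,D,i,i,p]

Answer: i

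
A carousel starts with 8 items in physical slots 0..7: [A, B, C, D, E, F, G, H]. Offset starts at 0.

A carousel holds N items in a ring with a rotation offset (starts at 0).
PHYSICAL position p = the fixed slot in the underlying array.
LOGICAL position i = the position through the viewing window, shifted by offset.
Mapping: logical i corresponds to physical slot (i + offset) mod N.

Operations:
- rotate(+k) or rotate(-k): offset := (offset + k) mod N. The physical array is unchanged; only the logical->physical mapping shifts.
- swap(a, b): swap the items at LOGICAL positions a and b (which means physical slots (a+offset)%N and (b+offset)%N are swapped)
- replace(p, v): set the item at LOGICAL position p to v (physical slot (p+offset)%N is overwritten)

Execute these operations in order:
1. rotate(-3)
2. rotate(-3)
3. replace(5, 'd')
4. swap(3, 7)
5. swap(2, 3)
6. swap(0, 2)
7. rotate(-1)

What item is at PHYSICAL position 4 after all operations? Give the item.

Answer: C

Derivation:
After op 1 (rotate(-3)): offset=5, physical=[A,B,C,D,E,F,G,H], logical=[F,G,H,A,B,C,D,E]
After op 2 (rotate(-3)): offset=2, physical=[A,B,C,D,E,F,G,H], logical=[C,D,E,F,G,H,A,B]
After op 3 (replace(5, 'd')): offset=2, physical=[A,B,C,D,E,F,G,d], logical=[C,D,E,F,G,d,A,B]
After op 4 (swap(3, 7)): offset=2, physical=[A,F,C,D,E,B,G,d], logical=[C,D,E,B,G,d,A,F]
After op 5 (swap(2, 3)): offset=2, physical=[A,F,C,D,B,E,G,d], logical=[C,D,B,E,G,d,A,F]
After op 6 (swap(0, 2)): offset=2, physical=[A,F,B,D,C,E,G,d], logical=[B,D,C,E,G,d,A,F]
After op 7 (rotate(-1)): offset=1, physical=[A,F,B,D,C,E,G,d], logical=[F,B,D,C,E,G,d,A]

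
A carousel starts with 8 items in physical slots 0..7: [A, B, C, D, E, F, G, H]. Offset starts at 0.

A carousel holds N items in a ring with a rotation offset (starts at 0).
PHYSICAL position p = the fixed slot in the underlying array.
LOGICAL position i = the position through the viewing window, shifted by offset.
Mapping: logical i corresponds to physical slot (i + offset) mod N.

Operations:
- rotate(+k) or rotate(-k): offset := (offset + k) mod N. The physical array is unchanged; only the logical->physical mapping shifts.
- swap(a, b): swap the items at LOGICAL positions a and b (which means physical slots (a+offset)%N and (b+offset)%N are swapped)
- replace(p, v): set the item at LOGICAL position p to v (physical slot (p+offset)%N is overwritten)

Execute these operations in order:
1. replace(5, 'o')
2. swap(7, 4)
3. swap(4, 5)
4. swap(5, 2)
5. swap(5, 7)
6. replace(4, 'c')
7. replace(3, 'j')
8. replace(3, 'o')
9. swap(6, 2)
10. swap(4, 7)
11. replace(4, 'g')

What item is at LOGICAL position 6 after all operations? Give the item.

After op 1 (replace(5, 'o')): offset=0, physical=[A,B,C,D,E,o,G,H], logical=[A,B,C,D,E,o,G,H]
After op 2 (swap(7, 4)): offset=0, physical=[A,B,C,D,H,o,G,E], logical=[A,B,C,D,H,o,G,E]
After op 3 (swap(4, 5)): offset=0, physical=[A,B,C,D,o,H,G,E], logical=[A,B,C,D,o,H,G,E]
After op 4 (swap(5, 2)): offset=0, physical=[A,B,H,D,o,C,G,E], logical=[A,B,H,D,o,C,G,E]
After op 5 (swap(5, 7)): offset=0, physical=[A,B,H,D,o,E,G,C], logical=[A,B,H,D,o,E,G,C]
After op 6 (replace(4, 'c')): offset=0, physical=[A,B,H,D,c,E,G,C], logical=[A,B,H,D,c,E,G,C]
After op 7 (replace(3, 'j')): offset=0, physical=[A,B,H,j,c,E,G,C], logical=[A,B,H,j,c,E,G,C]
After op 8 (replace(3, 'o')): offset=0, physical=[A,B,H,o,c,E,G,C], logical=[A,B,H,o,c,E,G,C]
After op 9 (swap(6, 2)): offset=0, physical=[A,B,G,o,c,E,H,C], logical=[A,B,G,o,c,E,H,C]
After op 10 (swap(4, 7)): offset=0, physical=[A,B,G,o,C,E,H,c], logical=[A,B,G,o,C,E,H,c]
After op 11 (replace(4, 'g')): offset=0, physical=[A,B,G,o,g,E,H,c], logical=[A,B,G,o,g,E,H,c]

Answer: H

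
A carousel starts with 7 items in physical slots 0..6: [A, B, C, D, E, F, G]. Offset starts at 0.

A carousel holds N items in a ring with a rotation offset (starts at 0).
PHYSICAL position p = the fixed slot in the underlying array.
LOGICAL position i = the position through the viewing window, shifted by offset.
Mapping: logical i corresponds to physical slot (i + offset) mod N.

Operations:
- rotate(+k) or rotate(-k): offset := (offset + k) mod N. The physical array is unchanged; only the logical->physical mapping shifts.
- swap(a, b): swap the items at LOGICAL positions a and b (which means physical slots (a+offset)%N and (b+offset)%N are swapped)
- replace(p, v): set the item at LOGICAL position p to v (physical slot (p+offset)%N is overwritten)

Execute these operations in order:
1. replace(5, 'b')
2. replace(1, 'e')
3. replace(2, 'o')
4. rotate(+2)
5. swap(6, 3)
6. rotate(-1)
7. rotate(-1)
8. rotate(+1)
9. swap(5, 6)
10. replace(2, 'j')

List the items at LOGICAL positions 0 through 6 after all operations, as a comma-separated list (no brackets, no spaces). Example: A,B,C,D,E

After op 1 (replace(5, 'b')): offset=0, physical=[A,B,C,D,E,b,G], logical=[A,B,C,D,E,b,G]
After op 2 (replace(1, 'e')): offset=0, physical=[A,e,C,D,E,b,G], logical=[A,e,C,D,E,b,G]
After op 3 (replace(2, 'o')): offset=0, physical=[A,e,o,D,E,b,G], logical=[A,e,o,D,E,b,G]
After op 4 (rotate(+2)): offset=2, physical=[A,e,o,D,E,b,G], logical=[o,D,E,b,G,A,e]
After op 5 (swap(6, 3)): offset=2, physical=[A,b,o,D,E,e,G], logical=[o,D,E,e,G,A,b]
After op 6 (rotate(-1)): offset=1, physical=[A,b,o,D,E,e,G], logical=[b,o,D,E,e,G,A]
After op 7 (rotate(-1)): offset=0, physical=[A,b,o,D,E,e,G], logical=[A,b,o,D,E,e,G]
After op 8 (rotate(+1)): offset=1, physical=[A,b,o,D,E,e,G], logical=[b,o,D,E,e,G,A]
After op 9 (swap(5, 6)): offset=1, physical=[G,b,o,D,E,e,A], logical=[b,o,D,E,e,A,G]
After op 10 (replace(2, 'j')): offset=1, physical=[G,b,o,j,E,e,A], logical=[b,o,j,E,e,A,G]

Answer: b,o,j,E,e,A,G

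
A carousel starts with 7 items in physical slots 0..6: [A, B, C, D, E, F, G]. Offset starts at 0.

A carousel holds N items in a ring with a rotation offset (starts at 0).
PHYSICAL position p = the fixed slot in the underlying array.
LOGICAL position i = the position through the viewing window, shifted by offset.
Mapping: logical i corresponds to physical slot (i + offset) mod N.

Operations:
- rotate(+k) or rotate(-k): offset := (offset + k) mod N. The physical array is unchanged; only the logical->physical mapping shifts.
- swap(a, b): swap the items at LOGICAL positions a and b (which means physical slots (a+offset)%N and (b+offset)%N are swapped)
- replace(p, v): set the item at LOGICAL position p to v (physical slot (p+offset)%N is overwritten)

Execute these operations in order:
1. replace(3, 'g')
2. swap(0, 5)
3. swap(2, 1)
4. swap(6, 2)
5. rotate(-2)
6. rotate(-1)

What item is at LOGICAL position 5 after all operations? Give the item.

After op 1 (replace(3, 'g')): offset=0, physical=[A,B,C,g,E,F,G], logical=[A,B,C,g,E,F,G]
After op 2 (swap(0, 5)): offset=0, physical=[F,B,C,g,E,A,G], logical=[F,B,C,g,E,A,G]
After op 3 (swap(2, 1)): offset=0, physical=[F,C,B,g,E,A,G], logical=[F,C,B,g,E,A,G]
After op 4 (swap(6, 2)): offset=0, physical=[F,C,G,g,E,A,B], logical=[F,C,G,g,E,A,B]
After op 5 (rotate(-2)): offset=5, physical=[F,C,G,g,E,A,B], logical=[A,B,F,C,G,g,E]
After op 6 (rotate(-1)): offset=4, physical=[F,C,G,g,E,A,B], logical=[E,A,B,F,C,G,g]

Answer: G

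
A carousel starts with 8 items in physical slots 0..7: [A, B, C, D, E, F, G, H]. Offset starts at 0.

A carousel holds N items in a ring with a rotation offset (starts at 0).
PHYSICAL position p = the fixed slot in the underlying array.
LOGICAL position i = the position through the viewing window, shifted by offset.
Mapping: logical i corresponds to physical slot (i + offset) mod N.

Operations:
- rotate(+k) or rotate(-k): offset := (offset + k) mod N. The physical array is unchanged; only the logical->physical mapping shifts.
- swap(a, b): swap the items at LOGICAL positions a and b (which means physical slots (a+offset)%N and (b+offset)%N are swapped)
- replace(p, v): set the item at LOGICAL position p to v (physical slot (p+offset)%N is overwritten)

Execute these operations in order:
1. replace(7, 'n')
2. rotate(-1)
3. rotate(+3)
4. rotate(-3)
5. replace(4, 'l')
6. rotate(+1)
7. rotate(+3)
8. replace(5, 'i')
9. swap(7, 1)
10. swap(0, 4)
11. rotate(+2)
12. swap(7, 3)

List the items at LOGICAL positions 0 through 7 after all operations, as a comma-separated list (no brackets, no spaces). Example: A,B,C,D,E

After op 1 (replace(7, 'n')): offset=0, physical=[A,B,C,D,E,F,G,n], logical=[A,B,C,D,E,F,G,n]
After op 2 (rotate(-1)): offset=7, physical=[A,B,C,D,E,F,G,n], logical=[n,A,B,C,D,E,F,G]
After op 3 (rotate(+3)): offset=2, physical=[A,B,C,D,E,F,G,n], logical=[C,D,E,F,G,n,A,B]
After op 4 (rotate(-3)): offset=7, physical=[A,B,C,D,E,F,G,n], logical=[n,A,B,C,D,E,F,G]
After op 5 (replace(4, 'l')): offset=7, physical=[A,B,C,l,E,F,G,n], logical=[n,A,B,C,l,E,F,G]
After op 6 (rotate(+1)): offset=0, physical=[A,B,C,l,E,F,G,n], logical=[A,B,C,l,E,F,G,n]
After op 7 (rotate(+3)): offset=3, physical=[A,B,C,l,E,F,G,n], logical=[l,E,F,G,n,A,B,C]
After op 8 (replace(5, 'i')): offset=3, physical=[i,B,C,l,E,F,G,n], logical=[l,E,F,G,n,i,B,C]
After op 9 (swap(7, 1)): offset=3, physical=[i,B,E,l,C,F,G,n], logical=[l,C,F,G,n,i,B,E]
After op 10 (swap(0, 4)): offset=3, physical=[i,B,E,n,C,F,G,l], logical=[n,C,F,G,l,i,B,E]
After op 11 (rotate(+2)): offset=5, physical=[i,B,E,n,C,F,G,l], logical=[F,G,l,i,B,E,n,C]
After op 12 (swap(7, 3)): offset=5, physical=[C,B,E,n,i,F,G,l], logical=[F,G,l,C,B,E,n,i]

Answer: F,G,l,C,B,E,n,i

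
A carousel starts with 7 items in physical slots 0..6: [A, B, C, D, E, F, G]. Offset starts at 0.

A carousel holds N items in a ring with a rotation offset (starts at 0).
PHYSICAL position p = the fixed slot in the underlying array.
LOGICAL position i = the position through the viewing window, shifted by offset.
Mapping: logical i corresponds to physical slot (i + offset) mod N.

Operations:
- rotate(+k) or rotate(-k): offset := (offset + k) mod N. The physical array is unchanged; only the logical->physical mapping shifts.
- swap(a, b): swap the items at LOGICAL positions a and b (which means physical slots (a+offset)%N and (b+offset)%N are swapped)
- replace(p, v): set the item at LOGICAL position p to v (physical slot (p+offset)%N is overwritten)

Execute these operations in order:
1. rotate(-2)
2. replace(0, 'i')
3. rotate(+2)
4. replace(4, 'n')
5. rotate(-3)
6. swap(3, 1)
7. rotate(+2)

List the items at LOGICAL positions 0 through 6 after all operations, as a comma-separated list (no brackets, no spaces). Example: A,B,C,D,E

Answer: G,i,B,C,D,n,A

Derivation:
After op 1 (rotate(-2)): offset=5, physical=[A,B,C,D,E,F,G], logical=[F,G,A,B,C,D,E]
After op 2 (replace(0, 'i')): offset=5, physical=[A,B,C,D,E,i,G], logical=[i,G,A,B,C,D,E]
After op 3 (rotate(+2)): offset=0, physical=[A,B,C,D,E,i,G], logical=[A,B,C,D,E,i,G]
After op 4 (replace(4, 'n')): offset=0, physical=[A,B,C,D,n,i,G], logical=[A,B,C,D,n,i,G]
After op 5 (rotate(-3)): offset=4, physical=[A,B,C,D,n,i,G], logical=[n,i,G,A,B,C,D]
After op 6 (swap(3, 1)): offset=4, physical=[i,B,C,D,n,A,G], logical=[n,A,G,i,B,C,D]
After op 7 (rotate(+2)): offset=6, physical=[i,B,C,D,n,A,G], logical=[G,i,B,C,D,n,A]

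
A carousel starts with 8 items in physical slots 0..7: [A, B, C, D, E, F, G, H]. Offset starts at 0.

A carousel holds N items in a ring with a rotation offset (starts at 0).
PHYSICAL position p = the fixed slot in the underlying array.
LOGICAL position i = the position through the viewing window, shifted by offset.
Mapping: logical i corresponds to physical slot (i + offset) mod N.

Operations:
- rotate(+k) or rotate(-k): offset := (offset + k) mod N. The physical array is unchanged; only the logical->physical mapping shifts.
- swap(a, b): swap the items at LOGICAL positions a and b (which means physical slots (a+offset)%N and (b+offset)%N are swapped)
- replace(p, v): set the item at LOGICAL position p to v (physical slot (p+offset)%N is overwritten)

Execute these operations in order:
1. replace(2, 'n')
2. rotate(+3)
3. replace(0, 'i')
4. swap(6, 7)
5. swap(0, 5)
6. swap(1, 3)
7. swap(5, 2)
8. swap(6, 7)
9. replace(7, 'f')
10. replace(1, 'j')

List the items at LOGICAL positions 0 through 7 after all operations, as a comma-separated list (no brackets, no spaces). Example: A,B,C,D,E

After op 1 (replace(2, 'n')): offset=0, physical=[A,B,n,D,E,F,G,H], logical=[A,B,n,D,E,F,G,H]
After op 2 (rotate(+3)): offset=3, physical=[A,B,n,D,E,F,G,H], logical=[D,E,F,G,H,A,B,n]
After op 3 (replace(0, 'i')): offset=3, physical=[A,B,n,i,E,F,G,H], logical=[i,E,F,G,H,A,B,n]
After op 4 (swap(6, 7)): offset=3, physical=[A,n,B,i,E,F,G,H], logical=[i,E,F,G,H,A,n,B]
After op 5 (swap(0, 5)): offset=3, physical=[i,n,B,A,E,F,G,H], logical=[A,E,F,G,H,i,n,B]
After op 6 (swap(1, 3)): offset=3, physical=[i,n,B,A,G,F,E,H], logical=[A,G,F,E,H,i,n,B]
After op 7 (swap(5, 2)): offset=3, physical=[F,n,B,A,G,i,E,H], logical=[A,G,i,E,H,F,n,B]
After op 8 (swap(6, 7)): offset=3, physical=[F,B,n,A,G,i,E,H], logical=[A,G,i,E,H,F,B,n]
After op 9 (replace(7, 'f')): offset=3, physical=[F,B,f,A,G,i,E,H], logical=[A,G,i,E,H,F,B,f]
After op 10 (replace(1, 'j')): offset=3, physical=[F,B,f,A,j,i,E,H], logical=[A,j,i,E,H,F,B,f]

Answer: A,j,i,E,H,F,B,f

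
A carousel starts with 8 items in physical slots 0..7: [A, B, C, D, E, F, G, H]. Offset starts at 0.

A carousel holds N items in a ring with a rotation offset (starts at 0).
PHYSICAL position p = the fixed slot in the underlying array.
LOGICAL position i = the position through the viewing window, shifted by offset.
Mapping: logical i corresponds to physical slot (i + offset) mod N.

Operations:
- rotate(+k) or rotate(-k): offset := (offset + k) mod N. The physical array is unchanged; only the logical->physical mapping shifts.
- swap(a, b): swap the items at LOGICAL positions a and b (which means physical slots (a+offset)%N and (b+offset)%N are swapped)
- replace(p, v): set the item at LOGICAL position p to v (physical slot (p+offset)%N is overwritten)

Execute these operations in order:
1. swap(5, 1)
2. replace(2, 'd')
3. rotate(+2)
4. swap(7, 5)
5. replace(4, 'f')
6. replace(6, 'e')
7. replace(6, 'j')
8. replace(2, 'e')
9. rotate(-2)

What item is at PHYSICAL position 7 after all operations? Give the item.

After op 1 (swap(5, 1)): offset=0, physical=[A,F,C,D,E,B,G,H], logical=[A,F,C,D,E,B,G,H]
After op 2 (replace(2, 'd')): offset=0, physical=[A,F,d,D,E,B,G,H], logical=[A,F,d,D,E,B,G,H]
After op 3 (rotate(+2)): offset=2, physical=[A,F,d,D,E,B,G,H], logical=[d,D,E,B,G,H,A,F]
After op 4 (swap(7, 5)): offset=2, physical=[A,H,d,D,E,B,G,F], logical=[d,D,E,B,G,F,A,H]
After op 5 (replace(4, 'f')): offset=2, physical=[A,H,d,D,E,B,f,F], logical=[d,D,E,B,f,F,A,H]
After op 6 (replace(6, 'e')): offset=2, physical=[e,H,d,D,E,B,f,F], logical=[d,D,E,B,f,F,e,H]
After op 7 (replace(6, 'j')): offset=2, physical=[j,H,d,D,E,B,f,F], logical=[d,D,E,B,f,F,j,H]
After op 8 (replace(2, 'e')): offset=2, physical=[j,H,d,D,e,B,f,F], logical=[d,D,e,B,f,F,j,H]
After op 9 (rotate(-2)): offset=0, physical=[j,H,d,D,e,B,f,F], logical=[j,H,d,D,e,B,f,F]

Answer: F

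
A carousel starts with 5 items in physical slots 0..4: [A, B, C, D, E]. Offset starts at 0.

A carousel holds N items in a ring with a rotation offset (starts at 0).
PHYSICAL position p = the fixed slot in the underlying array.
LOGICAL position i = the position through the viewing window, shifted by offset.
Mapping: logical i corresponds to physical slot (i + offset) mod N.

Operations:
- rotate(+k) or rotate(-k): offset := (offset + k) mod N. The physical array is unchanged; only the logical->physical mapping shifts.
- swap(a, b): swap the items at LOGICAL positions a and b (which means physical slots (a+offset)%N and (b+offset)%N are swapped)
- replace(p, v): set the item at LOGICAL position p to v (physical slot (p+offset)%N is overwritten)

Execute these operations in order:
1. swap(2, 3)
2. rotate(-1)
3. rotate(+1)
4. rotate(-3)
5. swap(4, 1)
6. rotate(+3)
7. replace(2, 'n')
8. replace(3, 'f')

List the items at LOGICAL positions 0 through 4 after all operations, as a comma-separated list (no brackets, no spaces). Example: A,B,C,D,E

Answer: A,C,n,f,E

Derivation:
After op 1 (swap(2, 3)): offset=0, physical=[A,B,D,C,E], logical=[A,B,D,C,E]
After op 2 (rotate(-1)): offset=4, physical=[A,B,D,C,E], logical=[E,A,B,D,C]
After op 3 (rotate(+1)): offset=0, physical=[A,B,D,C,E], logical=[A,B,D,C,E]
After op 4 (rotate(-3)): offset=2, physical=[A,B,D,C,E], logical=[D,C,E,A,B]
After op 5 (swap(4, 1)): offset=2, physical=[A,C,D,B,E], logical=[D,B,E,A,C]
After op 6 (rotate(+3)): offset=0, physical=[A,C,D,B,E], logical=[A,C,D,B,E]
After op 7 (replace(2, 'n')): offset=0, physical=[A,C,n,B,E], logical=[A,C,n,B,E]
After op 8 (replace(3, 'f')): offset=0, physical=[A,C,n,f,E], logical=[A,C,n,f,E]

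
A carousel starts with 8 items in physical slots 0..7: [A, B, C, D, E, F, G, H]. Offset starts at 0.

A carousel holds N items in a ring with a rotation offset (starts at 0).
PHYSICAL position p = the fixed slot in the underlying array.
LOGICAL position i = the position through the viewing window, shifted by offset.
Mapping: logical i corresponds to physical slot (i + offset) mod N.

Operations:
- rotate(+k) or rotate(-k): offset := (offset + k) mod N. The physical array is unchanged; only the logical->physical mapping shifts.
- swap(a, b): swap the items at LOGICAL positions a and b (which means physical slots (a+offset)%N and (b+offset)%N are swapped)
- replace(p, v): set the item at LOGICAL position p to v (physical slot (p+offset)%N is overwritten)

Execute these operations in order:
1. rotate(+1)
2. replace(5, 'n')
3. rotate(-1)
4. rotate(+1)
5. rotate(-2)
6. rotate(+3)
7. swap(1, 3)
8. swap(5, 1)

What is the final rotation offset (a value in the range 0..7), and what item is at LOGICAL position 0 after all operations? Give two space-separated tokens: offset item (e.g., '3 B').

After op 1 (rotate(+1)): offset=1, physical=[A,B,C,D,E,F,G,H], logical=[B,C,D,E,F,G,H,A]
After op 2 (replace(5, 'n')): offset=1, physical=[A,B,C,D,E,F,n,H], logical=[B,C,D,E,F,n,H,A]
After op 3 (rotate(-1)): offset=0, physical=[A,B,C,D,E,F,n,H], logical=[A,B,C,D,E,F,n,H]
After op 4 (rotate(+1)): offset=1, physical=[A,B,C,D,E,F,n,H], logical=[B,C,D,E,F,n,H,A]
After op 5 (rotate(-2)): offset=7, physical=[A,B,C,D,E,F,n,H], logical=[H,A,B,C,D,E,F,n]
After op 6 (rotate(+3)): offset=2, physical=[A,B,C,D,E,F,n,H], logical=[C,D,E,F,n,H,A,B]
After op 7 (swap(1, 3)): offset=2, physical=[A,B,C,F,E,D,n,H], logical=[C,F,E,D,n,H,A,B]
After op 8 (swap(5, 1)): offset=2, physical=[A,B,C,H,E,D,n,F], logical=[C,H,E,D,n,F,A,B]

Answer: 2 C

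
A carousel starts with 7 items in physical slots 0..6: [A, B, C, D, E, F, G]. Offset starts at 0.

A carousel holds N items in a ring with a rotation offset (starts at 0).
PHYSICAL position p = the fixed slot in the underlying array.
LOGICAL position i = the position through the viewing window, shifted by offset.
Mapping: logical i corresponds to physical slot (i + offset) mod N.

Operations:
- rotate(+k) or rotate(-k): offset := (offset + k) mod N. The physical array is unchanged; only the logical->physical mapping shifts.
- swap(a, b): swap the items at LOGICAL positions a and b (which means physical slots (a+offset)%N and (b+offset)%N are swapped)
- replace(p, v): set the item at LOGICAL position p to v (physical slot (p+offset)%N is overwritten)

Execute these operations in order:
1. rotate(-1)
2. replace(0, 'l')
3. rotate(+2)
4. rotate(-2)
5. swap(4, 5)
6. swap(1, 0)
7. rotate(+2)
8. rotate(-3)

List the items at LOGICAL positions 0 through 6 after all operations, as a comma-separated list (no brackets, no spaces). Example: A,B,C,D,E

After op 1 (rotate(-1)): offset=6, physical=[A,B,C,D,E,F,G], logical=[G,A,B,C,D,E,F]
After op 2 (replace(0, 'l')): offset=6, physical=[A,B,C,D,E,F,l], logical=[l,A,B,C,D,E,F]
After op 3 (rotate(+2)): offset=1, physical=[A,B,C,D,E,F,l], logical=[B,C,D,E,F,l,A]
After op 4 (rotate(-2)): offset=6, physical=[A,B,C,D,E,F,l], logical=[l,A,B,C,D,E,F]
After op 5 (swap(4, 5)): offset=6, physical=[A,B,C,E,D,F,l], logical=[l,A,B,C,E,D,F]
After op 6 (swap(1, 0)): offset=6, physical=[l,B,C,E,D,F,A], logical=[A,l,B,C,E,D,F]
After op 7 (rotate(+2)): offset=1, physical=[l,B,C,E,D,F,A], logical=[B,C,E,D,F,A,l]
After op 8 (rotate(-3)): offset=5, physical=[l,B,C,E,D,F,A], logical=[F,A,l,B,C,E,D]

Answer: F,A,l,B,C,E,D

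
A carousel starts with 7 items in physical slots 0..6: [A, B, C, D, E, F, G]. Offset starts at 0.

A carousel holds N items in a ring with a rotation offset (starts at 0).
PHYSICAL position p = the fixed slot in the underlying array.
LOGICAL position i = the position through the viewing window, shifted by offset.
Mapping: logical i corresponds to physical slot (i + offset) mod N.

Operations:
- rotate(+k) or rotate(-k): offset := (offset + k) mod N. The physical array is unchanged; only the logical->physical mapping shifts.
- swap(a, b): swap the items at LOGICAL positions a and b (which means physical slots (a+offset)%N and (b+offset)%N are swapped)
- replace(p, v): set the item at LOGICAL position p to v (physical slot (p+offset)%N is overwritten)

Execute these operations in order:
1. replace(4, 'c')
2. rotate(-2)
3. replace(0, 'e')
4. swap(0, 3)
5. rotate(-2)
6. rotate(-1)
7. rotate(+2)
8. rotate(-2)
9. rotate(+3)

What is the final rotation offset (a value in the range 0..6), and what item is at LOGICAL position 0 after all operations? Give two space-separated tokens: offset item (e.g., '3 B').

After op 1 (replace(4, 'c')): offset=0, physical=[A,B,C,D,c,F,G], logical=[A,B,C,D,c,F,G]
After op 2 (rotate(-2)): offset=5, physical=[A,B,C,D,c,F,G], logical=[F,G,A,B,C,D,c]
After op 3 (replace(0, 'e')): offset=5, physical=[A,B,C,D,c,e,G], logical=[e,G,A,B,C,D,c]
After op 4 (swap(0, 3)): offset=5, physical=[A,e,C,D,c,B,G], logical=[B,G,A,e,C,D,c]
After op 5 (rotate(-2)): offset=3, physical=[A,e,C,D,c,B,G], logical=[D,c,B,G,A,e,C]
After op 6 (rotate(-1)): offset=2, physical=[A,e,C,D,c,B,G], logical=[C,D,c,B,G,A,e]
After op 7 (rotate(+2)): offset=4, physical=[A,e,C,D,c,B,G], logical=[c,B,G,A,e,C,D]
After op 8 (rotate(-2)): offset=2, physical=[A,e,C,D,c,B,G], logical=[C,D,c,B,G,A,e]
After op 9 (rotate(+3)): offset=5, physical=[A,e,C,D,c,B,G], logical=[B,G,A,e,C,D,c]

Answer: 5 B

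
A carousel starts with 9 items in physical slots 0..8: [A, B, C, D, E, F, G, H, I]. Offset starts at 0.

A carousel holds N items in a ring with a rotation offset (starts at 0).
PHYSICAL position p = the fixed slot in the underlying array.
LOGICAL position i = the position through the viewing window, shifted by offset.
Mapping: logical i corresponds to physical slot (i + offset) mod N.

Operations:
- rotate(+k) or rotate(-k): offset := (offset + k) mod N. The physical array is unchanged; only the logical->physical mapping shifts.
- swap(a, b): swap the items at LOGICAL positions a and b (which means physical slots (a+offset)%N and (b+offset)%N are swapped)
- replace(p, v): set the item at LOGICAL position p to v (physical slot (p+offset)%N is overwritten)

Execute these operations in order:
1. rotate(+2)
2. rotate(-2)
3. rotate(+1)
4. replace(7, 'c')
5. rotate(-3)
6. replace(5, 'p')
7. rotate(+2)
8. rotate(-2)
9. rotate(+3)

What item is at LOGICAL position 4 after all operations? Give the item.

Answer: F

Derivation:
After op 1 (rotate(+2)): offset=2, physical=[A,B,C,D,E,F,G,H,I], logical=[C,D,E,F,G,H,I,A,B]
After op 2 (rotate(-2)): offset=0, physical=[A,B,C,D,E,F,G,H,I], logical=[A,B,C,D,E,F,G,H,I]
After op 3 (rotate(+1)): offset=1, physical=[A,B,C,D,E,F,G,H,I], logical=[B,C,D,E,F,G,H,I,A]
After op 4 (replace(7, 'c')): offset=1, physical=[A,B,C,D,E,F,G,H,c], logical=[B,C,D,E,F,G,H,c,A]
After op 5 (rotate(-3)): offset=7, physical=[A,B,C,D,E,F,G,H,c], logical=[H,c,A,B,C,D,E,F,G]
After op 6 (replace(5, 'p')): offset=7, physical=[A,B,C,p,E,F,G,H,c], logical=[H,c,A,B,C,p,E,F,G]
After op 7 (rotate(+2)): offset=0, physical=[A,B,C,p,E,F,G,H,c], logical=[A,B,C,p,E,F,G,H,c]
After op 8 (rotate(-2)): offset=7, physical=[A,B,C,p,E,F,G,H,c], logical=[H,c,A,B,C,p,E,F,G]
After op 9 (rotate(+3)): offset=1, physical=[A,B,C,p,E,F,G,H,c], logical=[B,C,p,E,F,G,H,c,A]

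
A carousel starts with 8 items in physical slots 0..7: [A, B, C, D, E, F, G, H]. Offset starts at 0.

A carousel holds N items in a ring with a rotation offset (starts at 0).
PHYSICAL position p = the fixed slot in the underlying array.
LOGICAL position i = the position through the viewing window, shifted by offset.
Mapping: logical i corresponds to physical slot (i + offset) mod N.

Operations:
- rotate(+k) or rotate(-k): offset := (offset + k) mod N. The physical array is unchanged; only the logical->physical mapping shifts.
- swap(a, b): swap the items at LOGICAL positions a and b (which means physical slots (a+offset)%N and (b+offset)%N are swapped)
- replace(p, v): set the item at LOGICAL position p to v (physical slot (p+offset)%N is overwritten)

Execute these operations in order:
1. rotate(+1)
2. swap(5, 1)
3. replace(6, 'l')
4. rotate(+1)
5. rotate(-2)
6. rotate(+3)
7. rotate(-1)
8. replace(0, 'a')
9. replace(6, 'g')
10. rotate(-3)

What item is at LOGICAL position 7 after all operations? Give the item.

Answer: C

Derivation:
After op 1 (rotate(+1)): offset=1, physical=[A,B,C,D,E,F,G,H], logical=[B,C,D,E,F,G,H,A]
After op 2 (swap(5, 1)): offset=1, physical=[A,B,G,D,E,F,C,H], logical=[B,G,D,E,F,C,H,A]
After op 3 (replace(6, 'l')): offset=1, physical=[A,B,G,D,E,F,C,l], logical=[B,G,D,E,F,C,l,A]
After op 4 (rotate(+1)): offset=2, physical=[A,B,G,D,E,F,C,l], logical=[G,D,E,F,C,l,A,B]
After op 5 (rotate(-2)): offset=0, physical=[A,B,G,D,E,F,C,l], logical=[A,B,G,D,E,F,C,l]
After op 6 (rotate(+3)): offset=3, physical=[A,B,G,D,E,F,C,l], logical=[D,E,F,C,l,A,B,G]
After op 7 (rotate(-1)): offset=2, physical=[A,B,G,D,E,F,C,l], logical=[G,D,E,F,C,l,A,B]
After op 8 (replace(0, 'a')): offset=2, physical=[A,B,a,D,E,F,C,l], logical=[a,D,E,F,C,l,A,B]
After op 9 (replace(6, 'g')): offset=2, physical=[g,B,a,D,E,F,C,l], logical=[a,D,E,F,C,l,g,B]
After op 10 (rotate(-3)): offset=7, physical=[g,B,a,D,E,F,C,l], logical=[l,g,B,a,D,E,F,C]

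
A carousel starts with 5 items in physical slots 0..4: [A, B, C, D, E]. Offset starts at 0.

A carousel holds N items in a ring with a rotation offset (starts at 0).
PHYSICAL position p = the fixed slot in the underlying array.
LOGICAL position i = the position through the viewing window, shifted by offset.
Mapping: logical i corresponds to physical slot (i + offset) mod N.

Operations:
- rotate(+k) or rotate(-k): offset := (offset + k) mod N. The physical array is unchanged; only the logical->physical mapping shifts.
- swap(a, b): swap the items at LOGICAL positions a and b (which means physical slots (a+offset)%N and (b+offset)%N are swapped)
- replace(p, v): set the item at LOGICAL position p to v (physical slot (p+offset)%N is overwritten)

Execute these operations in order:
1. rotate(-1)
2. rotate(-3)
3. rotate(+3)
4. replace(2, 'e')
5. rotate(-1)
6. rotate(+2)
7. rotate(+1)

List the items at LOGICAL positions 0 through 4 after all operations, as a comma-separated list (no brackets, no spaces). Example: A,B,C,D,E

Answer: e,C,D,E,A

Derivation:
After op 1 (rotate(-1)): offset=4, physical=[A,B,C,D,E], logical=[E,A,B,C,D]
After op 2 (rotate(-3)): offset=1, physical=[A,B,C,D,E], logical=[B,C,D,E,A]
After op 3 (rotate(+3)): offset=4, physical=[A,B,C,D,E], logical=[E,A,B,C,D]
After op 4 (replace(2, 'e')): offset=4, physical=[A,e,C,D,E], logical=[E,A,e,C,D]
After op 5 (rotate(-1)): offset=3, physical=[A,e,C,D,E], logical=[D,E,A,e,C]
After op 6 (rotate(+2)): offset=0, physical=[A,e,C,D,E], logical=[A,e,C,D,E]
After op 7 (rotate(+1)): offset=1, physical=[A,e,C,D,E], logical=[e,C,D,E,A]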